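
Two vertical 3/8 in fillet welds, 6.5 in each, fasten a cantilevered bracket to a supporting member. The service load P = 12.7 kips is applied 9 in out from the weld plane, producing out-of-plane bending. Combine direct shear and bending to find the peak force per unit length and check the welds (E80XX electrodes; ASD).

E80XX → F_EXX = 80 ksi.
L_w = 2 × 6.5 = 13 in; section modulus (unit throat) S = 2 × L²/6 = 14.08 in².
Direct shear f_v = P/L_w = 12.7/13 = 0.9769 kip/in.
Moment M = P × e = 12.7 × 9 = 114.3 kip·in; bending f_b = M/S = 8.116 kip/in.
f_max = √(f_v² + f_b²) = √(0.9769² + 8.116²) = 8.175 kip/in.
r_n/Ω = (1/2.0) × 0.6 × 80 × (0.707 × 0.375) = 6.363 kip/in → NOT adequate.

f_max ≈ 8.17 kip/in; NOT adequate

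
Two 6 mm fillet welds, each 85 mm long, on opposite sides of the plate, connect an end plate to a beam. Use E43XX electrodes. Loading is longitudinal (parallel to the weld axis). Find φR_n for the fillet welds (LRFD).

E43XX → F_EXX = 430 MPa.
Effective throat t_e = 0.707 × 6 = 4.242 mm.
Total length L = 170 mm; A_we = 4.242 × 170 = 721.1 mm².
F_nw = 0.6 F_EXX = 0.6 × 430 = 258 MPa.
φR_n = 0.75 × 258 × 721.1 × 10⁻³ = 139.5 kN.

φR_n ≈ 140 kN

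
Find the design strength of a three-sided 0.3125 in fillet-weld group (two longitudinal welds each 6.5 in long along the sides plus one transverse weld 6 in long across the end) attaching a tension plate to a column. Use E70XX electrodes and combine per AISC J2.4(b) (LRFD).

E70XX → F_EXX = 70 ksi.
t_e = 0.707 × 0.3125 = 0.2209 in.
R_nwl = 0.6 × 70 × 0.2209 × 13 = 120.6 kip (longitudinal, 2 welds).
R_nwt = 0.6 × 70 × 0.2209 × 6 = 55.68 kip (transverse, base value).
(i) R_nwl + R_nwt = 176.3 kip; (ii) 0.85 R_nwl + 1.5 R_nwt = 186.1 kip.
R_n = max = 186.1 kip [governs: (ii)]; φR_n = 139.5 kip.

φR_n ≈ 140 kip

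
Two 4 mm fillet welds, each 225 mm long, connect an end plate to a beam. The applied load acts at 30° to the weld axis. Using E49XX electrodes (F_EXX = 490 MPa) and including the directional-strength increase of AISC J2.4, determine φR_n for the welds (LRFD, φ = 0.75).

φR_n ≈ 330 kN

t_e = 0.707 × 4 = 2.828 mm; A_we = 2.828 × 450 = 1273 mm².
Directional factor: 1.0 + 0.5 sin^1.5(30°) = 1.177.
F_nw = 0.6 × 490 × 1.177 = 346 MPa.
φR_n = 0.75 × 346 × 1273 × 10⁻³ = 330.2 kN.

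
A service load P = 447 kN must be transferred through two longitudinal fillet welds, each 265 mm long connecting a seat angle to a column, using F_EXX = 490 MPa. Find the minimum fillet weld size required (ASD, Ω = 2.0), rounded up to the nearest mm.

w = 9 mm

Total weld length L = 530 mm.
Required throat t_e = P × Ω / (0.6 F_EXX × L) = 447 × 2.0 / (0.6 × 490 × 530 × 10⁻³) = 5.737 mm.
Required leg w = t_e / 0.707 = 8.115 mm → use 9 mm.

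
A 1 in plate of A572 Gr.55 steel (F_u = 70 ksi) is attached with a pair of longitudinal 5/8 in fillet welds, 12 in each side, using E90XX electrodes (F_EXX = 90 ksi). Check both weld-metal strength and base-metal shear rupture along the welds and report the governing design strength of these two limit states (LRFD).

φR_n ≈ 430 kips (weld metal governs)

t_e = 0.707 × 0.625 = 0.4419 in; L = 24 in.
Weld metal: φR_n = 0.75 × 0.6 × 90 × 0.4419 × 24 = 429.5 kips.
Base metal (shear rupture): φR_n = 0.75 × 0.6 × 70 × 1 × 24 = 756 kips.
Governing: weld metal.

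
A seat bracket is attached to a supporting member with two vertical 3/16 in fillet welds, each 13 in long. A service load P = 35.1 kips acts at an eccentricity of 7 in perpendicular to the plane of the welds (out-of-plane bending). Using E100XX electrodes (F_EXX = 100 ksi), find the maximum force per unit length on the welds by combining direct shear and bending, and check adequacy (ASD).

f_max ≈ 4.57 kip/in; NOT adequate

L_w = 2 × 13 = 26 in; section modulus (unit throat) S = 2 × L²/6 = 56.33 in².
Direct shear f_v = P/L_w = 35.1/26 = 1.35 kip/in.
Moment M = P × e = 35.1 × 7 = 245.7 kip·in; bending f_b = M/S = 4.362 kip/in.
f_max = √(f_v² + f_b²) = √(1.35² + 4.362²) = 4.566 kip/in.
r_n/Ω = (1/2.0) × 0.6 × 100 × (0.707 × 0.1875) = 3.977 kip/in → NOT adequate.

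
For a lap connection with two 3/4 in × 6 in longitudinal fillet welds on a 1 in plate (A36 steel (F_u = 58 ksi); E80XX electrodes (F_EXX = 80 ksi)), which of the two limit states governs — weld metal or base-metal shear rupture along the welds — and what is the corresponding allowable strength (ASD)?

t_e = 0.707 × 0.75 = 0.5302 in; L = 12 in.
Weld metal: R_n/Ω = (1/2.0) × 0.6 × 80 × 0.5302 × 12 = 152.7 kips.
Base metal (shear rupture): R_n/Ω = (1/2.0) × 0.6 × 58 × 1 × 12 = 208.8 kips.
Governing: weld metal.

R_n/Ω ≈ 153 kips (weld metal governs)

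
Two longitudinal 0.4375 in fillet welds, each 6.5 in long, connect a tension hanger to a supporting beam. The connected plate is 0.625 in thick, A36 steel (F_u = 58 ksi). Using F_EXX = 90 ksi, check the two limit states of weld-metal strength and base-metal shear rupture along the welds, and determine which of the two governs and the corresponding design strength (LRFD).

t_e = 0.707 × 0.4375 = 0.3093 in; L = 13 in.
Weld metal: φR_n = 0.75 × 0.6 × 90 × 0.3093 × 13 = 162.9 kip.
Base metal (shear rupture): φR_n = 0.75 × 0.6 × 58 × 0.625 × 13 = 212.1 kip.
Governing: weld metal.

φR_n ≈ 163 kip (weld metal governs)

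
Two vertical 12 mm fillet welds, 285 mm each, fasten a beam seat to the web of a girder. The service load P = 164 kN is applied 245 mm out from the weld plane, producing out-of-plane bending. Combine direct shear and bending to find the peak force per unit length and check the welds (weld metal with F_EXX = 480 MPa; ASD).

f_max ≈ 1510 N/mm; NOT adequate

L_w = 2 × 285 = 570 mm; section modulus (unit throat) S = 2 × L²/6 = 27080 mm².
Direct shear f_v = P/L_w = 164×10³/570 = 287.7 N/mm.
Moment M = P × e = 164×10³ × 245 = 40180000 N·mm; bending f_b = M/S = 1484 N/mm.
f_max = √(f_v² + f_b²) = √(287.7² + 1484²) = 1512 N/mm.
r_n/Ω = (1/2.0) × 0.6 × 480 × (0.707 × 12) = 1222 N/mm → NOT adequate.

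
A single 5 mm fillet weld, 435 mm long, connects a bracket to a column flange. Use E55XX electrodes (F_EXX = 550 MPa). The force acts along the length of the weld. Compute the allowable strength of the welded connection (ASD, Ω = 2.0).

Effective throat t_e = 0.707 × 5 = 3.535 mm.
Total length L = 435 mm; A_we = 3.535 × 435 = 1538 mm².
F_nw = 0.6 F_EXX = 0.6 × 550 = 330 MPa.
R_n = 330 × 1538 × 10⁻³ = 507.4 kN; R_n/Ω = 507.4/2.0 = 253.7 kN.

R_n/Ω ≈ 254 kN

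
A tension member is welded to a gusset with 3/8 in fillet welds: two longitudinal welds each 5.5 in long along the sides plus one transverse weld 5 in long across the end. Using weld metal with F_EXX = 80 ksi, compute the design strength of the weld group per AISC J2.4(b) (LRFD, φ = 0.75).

t_e = 0.707 × 0.375 = 0.2651 in.
R_nwl = 0.6 × 80 × 0.2651 × 11 = 140 kips (longitudinal, 2 welds).
R_nwt = 0.6 × 80 × 0.2651 × 5 = 63.63 kips (transverse, base value).
(i) R_nwl + R_nwt = 203.6 kips; (ii) 0.85 R_nwl + 1.5 R_nwt = 214.4 kips.
R_n = max = 214.4 kips [governs: (ii)]; φR_n = 160.8 kips.

φR_n ≈ 161 kips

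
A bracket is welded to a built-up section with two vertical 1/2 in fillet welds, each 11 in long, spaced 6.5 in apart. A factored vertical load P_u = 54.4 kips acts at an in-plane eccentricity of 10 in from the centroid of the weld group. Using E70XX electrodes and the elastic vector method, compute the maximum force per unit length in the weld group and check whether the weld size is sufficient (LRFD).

E70XX → F_EXX = 70 ksi.
Total weld length L_w = 22 in. Treat welds as unit-width lines.
Polar moment about centroid: J = 2[d³/12 + d(b/2)²] = 2[11³/12 + 11×3.25²] = 454.2 in³.
Direct shear f_v = P/L_w = 54.4 / 22 = 2.473 kip/in (vertical).
Torsion M = P·e = 54.4 × 10 = 544 kip·in.
Critical point at (x, y) = (3.25, 5.5) from centroid. f_tx = M·y/J = 6.587 kip/in; f_ty = M·x/J = 3.892 kip/in.
Resultant f_max = √[f_tx² + (f_v + f_ty)²] = √[6.587² + (2.473 + 3.892)²] = 9.16 kip/in.
Capacity per unit length: φr_n = 0.75 × 0.6 × 70 × (0.707 × 0.5) = 11.14 kip/in.
9.16 ≤ 11.14 → adequate.

f_max ≈ 9.16 kip/in; adequate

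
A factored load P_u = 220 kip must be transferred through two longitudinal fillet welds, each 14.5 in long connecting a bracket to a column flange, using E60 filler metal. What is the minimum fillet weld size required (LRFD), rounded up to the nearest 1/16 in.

E60XX → F_EXX = 60 ksi.
Total weld length L = 29 in.
Required throat t_e = P_u / (φ × 0.6 F_EXX × L) = 220 / (0.75 × 0.6 × 60 × 29) = 0.281 in.
Required leg w = t_e / 0.707 = 0.3974 in → use 7/16 in.

w = 7/16 in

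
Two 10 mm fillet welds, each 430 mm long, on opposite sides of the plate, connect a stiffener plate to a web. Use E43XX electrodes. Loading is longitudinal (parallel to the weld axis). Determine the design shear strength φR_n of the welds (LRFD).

E43XX → F_EXX = 430 MPa.
Effective throat t_e = 0.707 × 10 = 7.07 mm.
Total length L = 860 mm; A_we = 7.07 × 860 = 6080 mm².
F_nw = 0.6 F_EXX = 0.6 × 430 = 258 MPa.
φR_n = 0.75 × 258 × 6080 × 10⁻³ = 1177 kN.

φR_n ≈ 1180 kN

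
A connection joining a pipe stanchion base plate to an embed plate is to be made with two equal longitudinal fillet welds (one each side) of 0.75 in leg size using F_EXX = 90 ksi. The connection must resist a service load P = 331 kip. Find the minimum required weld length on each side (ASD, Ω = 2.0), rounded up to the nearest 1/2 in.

L = 12 in on each side

Throat t_e = 0.707 × 0.75 = 0.5302 in.
r_n/Ω = (0.6 × 90 × 0.5302) / 2.0 = 14.32 kip/in.
L_req = P / (r_n/Ω) = 331 / 14.32 = 23.12 in total.
Per side: 23.12 / 2 = 11.56 in.
Round up → use L = 12 in on each side.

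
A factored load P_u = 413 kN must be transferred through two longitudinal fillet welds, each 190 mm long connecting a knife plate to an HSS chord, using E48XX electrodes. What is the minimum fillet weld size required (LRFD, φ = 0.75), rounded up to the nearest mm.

w = 8 mm

E48XX → F_EXX = 480 MPa.
Total weld length L = 380 mm.
Required throat t_e = P_u / (φ × 0.6 F_EXX × L) = 413 / (0.75 × 0.6 × 480 × 380 × 10⁻³) = 5.032 mm.
Required leg w = t_e / 0.707 = 7.117 mm → use 8 mm.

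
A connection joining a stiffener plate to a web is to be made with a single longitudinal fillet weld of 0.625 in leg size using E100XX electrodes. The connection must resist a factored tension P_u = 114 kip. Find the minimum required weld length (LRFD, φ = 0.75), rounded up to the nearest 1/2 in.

L = 6 in

E100XX → F_EXX = 100 ksi.
Throat t_e = 0.707 × 0.625 = 0.4419 in.
φr_n = 0.75 × 0.6 × 100 × 0.4419 = 19.88 kip/in.
L_req = P_u / φr_n = 114 / 19.88 = 5.733 in total.
Round up → use L = 6 in.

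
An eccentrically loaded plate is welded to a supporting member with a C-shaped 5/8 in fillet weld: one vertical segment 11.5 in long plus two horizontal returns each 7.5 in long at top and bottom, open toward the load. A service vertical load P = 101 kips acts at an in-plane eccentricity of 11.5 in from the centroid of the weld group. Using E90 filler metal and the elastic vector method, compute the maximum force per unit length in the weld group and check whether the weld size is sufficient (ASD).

f_max ≈ 14.5 kip/in; NOT adequate

E90XX → F_EXX = 90 ksi.
Total weld length L_w = 26.5 in. Treat welds as unit-width lines.
Centroid: x̄ = 2×7.5×3.75 / 26.5 = 2.123 in from the vertical weld.
Polar moment about centroid: J = I_x + I_y = [11.5³/12 + 2×7.5×5.75²] + [11.5×2.123² + 2(7.5³/12 + 7.5×1.627²)] = 784.5 in³.
Direct shear f_v = P/L_w = 101 / 26.5 = 3.811 kip/in (vertical).
Torsion M = P·e = 101 × 11.5 = 1161.5 kip·in.
Critical point at (x, y) = (5.377, 5.75) from centroid. f_tx = M·y/J = 8.513 kip/in; f_ty = M·x/J = 7.961 kip/in.
Resultant f_max = √[f_tx² + (f_v + f_ty)²] = √[8.513² + (3.811 + 7.961)²] = 14.53 kip/in.
Capacity per unit length: r_n/Ω = (1/2.0) × 0.6 × 90 × (0.707 × 0.625) = 11.93 kip/in.
14.53 > 11.93 → NOT adequate.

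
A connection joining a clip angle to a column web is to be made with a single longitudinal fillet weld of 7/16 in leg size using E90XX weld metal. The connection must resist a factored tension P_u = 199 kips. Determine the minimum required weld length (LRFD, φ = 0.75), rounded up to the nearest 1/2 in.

L = 16 in

E90XX → F_EXX = 90 ksi.
Throat t_e = 0.707 × 0.4375 = 0.3093 in.
φr_n = 0.75 × 0.6 × 90 × 0.3093 = 12.53 kips/in.
L_req = P_u / φr_n = 199 / 12.53 = 15.89 in total.
Round up → use L = 16 in.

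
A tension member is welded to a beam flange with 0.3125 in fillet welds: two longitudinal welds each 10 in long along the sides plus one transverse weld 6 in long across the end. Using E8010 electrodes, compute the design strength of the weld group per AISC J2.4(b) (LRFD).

E80XX → F_EXX = 80 ksi.
t_e = 0.707 × 0.3125 = 0.2209 in.
R_nwl = 0.6 × 80 × 0.2209 × 20 = 212.1 kip (longitudinal, 2 welds).
R_nwt = 0.6 × 80 × 0.2209 × 6 = 63.63 kip (transverse, base value).
(i) R_nwl + R_nwt = 275.7 kip; (ii) 0.85 R_nwl + 1.5 R_nwt = 275.7 kip.
R_n = max = 275.7 kip [governs: (ii)]; φR_n = 206.8 kip.

φR_n ≈ 207 kip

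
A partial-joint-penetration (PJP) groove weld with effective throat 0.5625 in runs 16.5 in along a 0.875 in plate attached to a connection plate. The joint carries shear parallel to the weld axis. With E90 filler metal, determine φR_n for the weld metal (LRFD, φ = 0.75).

E90XX → F_EXX = 90 ksi.
Effective throat (given) t_e = 0.5625 in.
A_we = 0.5625 × 16.5 = 9.281 in².
F_nw = 0.6 F_EXX = 54 ksi.
φR_n = 0.75 × 54 × 9.281 = 375.9 kips.

φR_n ≈ 376 kips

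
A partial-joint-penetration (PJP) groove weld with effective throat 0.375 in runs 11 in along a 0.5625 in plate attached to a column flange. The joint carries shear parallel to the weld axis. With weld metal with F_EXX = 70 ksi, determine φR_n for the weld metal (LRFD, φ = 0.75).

φR_n ≈ 130 kips

Effective throat (given) t_e = 0.375 in.
A_we = 0.375 × 11 = 4.125 in².
F_nw = 0.6 F_EXX = 42 ksi.
φR_n = 0.75 × 42 × 4.125 = 129.9 kips.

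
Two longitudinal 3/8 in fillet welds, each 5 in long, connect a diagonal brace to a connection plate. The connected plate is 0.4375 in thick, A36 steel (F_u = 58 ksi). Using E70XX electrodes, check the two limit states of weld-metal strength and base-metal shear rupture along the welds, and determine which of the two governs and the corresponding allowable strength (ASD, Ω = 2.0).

E70XX → F_EXX = 70 ksi.
t_e = 0.707 × 0.375 = 0.2651 in; L = 10 in.
Weld metal: R_n/Ω = (1/2.0) × 0.6 × 70 × 0.2651 × 10 = 55.68 kip.
Base metal (shear rupture): R_n/Ω = (1/2.0) × 0.6 × 58 × 0.4375 × 10 = 76.12 kip.
Governing: weld metal.

R_n/Ω ≈ 55.7 kip (weld metal governs)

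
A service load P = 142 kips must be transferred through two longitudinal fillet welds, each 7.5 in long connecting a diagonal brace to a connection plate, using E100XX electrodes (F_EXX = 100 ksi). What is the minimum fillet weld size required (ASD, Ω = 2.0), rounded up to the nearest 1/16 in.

w = 1/2 in

Total weld length L = 15 in.
Required throat t_e = P × Ω / (0.6 F_EXX × L) = 142 × 2.0 / (0.6 × 100 × 15) = 0.3156 in.
Required leg w = t_e / 0.707 = 0.4463 in → use 1/2 in.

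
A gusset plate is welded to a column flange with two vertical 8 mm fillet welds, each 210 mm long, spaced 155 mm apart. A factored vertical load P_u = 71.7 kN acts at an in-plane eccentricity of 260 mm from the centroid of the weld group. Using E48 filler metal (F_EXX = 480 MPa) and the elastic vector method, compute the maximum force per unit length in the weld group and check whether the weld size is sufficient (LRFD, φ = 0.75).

Total weld length L_w = 420 mm. Treat welds as unit-width lines.
Polar moment about centroid: J = 2[d³/12 + d(b/2)²] = 2[210³/12 + 210×77.5²] = 4066000 mm³.
Direct shear f_v = P/L_w = 71.7×10³ / 420 = 170.7 N/mm (vertical).
Torsion M = P·e = 71.7×10³ × 260 = 18642000 N·mm.
Critical point at (x, y) = (77.5, 105) from centroid. f_tx = M·y/J = 481.4 N/mm; f_ty = M·x/J = 355.3 N/mm.
Resultant f_max = √[f_tx² + (f_v + f_ty)²] = √[481.4² + (170.7 + 355.3)²] = 713.1 N/mm.
Capacity per unit length: φr_n = 0.75 × 0.6 × 480 × (0.707 × 8) = 1222 N/mm.
713.1 ≤ 1222 → adequate.

f_max ≈ 713 N/mm; adequate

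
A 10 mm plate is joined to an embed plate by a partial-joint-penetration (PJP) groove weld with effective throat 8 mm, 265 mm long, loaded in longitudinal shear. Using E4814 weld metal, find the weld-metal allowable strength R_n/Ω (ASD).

E48XX → F_EXX = 480 MPa.
Effective throat (given) t_e = 8 mm.
A_we = 8 × 265 = 2120 mm².
F_nw = 0.6 F_EXX = 288 MPa.
R_n/Ω = (288 × 2120) / 2.0 × 10⁻³ = 305.3 kN.

R_n/Ω ≈ 305 kN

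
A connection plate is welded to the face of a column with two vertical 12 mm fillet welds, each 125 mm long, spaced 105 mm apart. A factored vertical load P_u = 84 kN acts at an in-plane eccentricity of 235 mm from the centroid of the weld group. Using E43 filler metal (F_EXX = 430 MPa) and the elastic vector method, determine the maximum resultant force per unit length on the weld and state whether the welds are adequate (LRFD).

f_max ≈ 1820 N/mm; NOT adequate

Total weld length L_w = 250 mm. Treat welds as unit-width lines.
Polar moment about centroid: J = 2[d³/12 + d(b/2)²] = 2[125³/12 + 125×52.5²] = 1015000 mm³.
Direct shear f_v = P/L_w = 84×10³ / 250 = 336 N/mm (vertical).
Torsion M = P·e = 84×10³ × 235 = 19740000 N·mm.
Critical point at (x, y) = (52.5, 62.5) from centroid. f_tx = M·y/J = 1216 N/mm; f_ty = M·x/J = 1021 N/mm.
Resultant f_max = √[f_tx² + (f_v + f_ty)²] = √[1216² + (336 + 1021)²] = 1822 N/mm.
Capacity per unit length: φr_n = 0.75 × 0.6 × 430 × (0.707 × 12) = 1642 N/mm.
1822 > 1642 → NOT adequate.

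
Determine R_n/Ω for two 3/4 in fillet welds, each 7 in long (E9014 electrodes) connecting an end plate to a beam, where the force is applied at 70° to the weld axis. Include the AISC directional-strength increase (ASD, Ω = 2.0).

R_n/Ω ≈ 292 kips

E90XX → F_EXX = 90 ksi.
t_e = 0.707 × 0.75 = 0.5302 in; A_we = 0.5302 × 14 = 7.423 in².
Directional factor: 1.0 + 0.5 sin^1.5(70°) = 1.455.
F_nw = 0.6 × 90 × 1.455 = 78.59 ksi.
R_n/Ω = (78.59 × 7.423) / 2.0 = 291.7 kips.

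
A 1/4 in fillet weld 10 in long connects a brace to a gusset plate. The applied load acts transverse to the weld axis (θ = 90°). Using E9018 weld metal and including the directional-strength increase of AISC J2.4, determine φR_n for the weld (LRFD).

φR_n ≈ 107 kip

E90XX → F_EXX = 90 ksi.
t_e = 0.707 × 0.25 = 0.1767 in; A_we = 0.1767 × 10 = 1.767 in².
Directional factor: 1.0 + 0.5 sin^1.5(90°) = 1.5.
F_nw = 0.6 × 90 × 1.5 = 81 ksi.
φR_n = 0.75 × 81 × 1.767 = 107.4 kip.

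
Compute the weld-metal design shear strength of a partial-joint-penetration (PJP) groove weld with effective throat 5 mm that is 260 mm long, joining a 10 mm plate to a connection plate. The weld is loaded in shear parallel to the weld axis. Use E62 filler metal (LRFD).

E62XX → F_EXX = 620 MPa.
Effective throat (given) t_e = 5 mm.
A_we = 5 × 260 = 1300 mm².
F_nw = 0.6 F_EXX = 372 MPa.
φR_n = 0.75 × 372 × 1300 × 10⁻³ = 362.7 kN.

φR_n ≈ 363 kN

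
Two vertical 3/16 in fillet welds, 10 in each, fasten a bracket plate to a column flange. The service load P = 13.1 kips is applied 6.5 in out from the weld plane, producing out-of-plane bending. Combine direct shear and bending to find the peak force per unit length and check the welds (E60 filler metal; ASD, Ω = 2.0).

f_max ≈ 2.64 kip/in; NOT adequate

E60XX → F_EXX = 60 ksi.
L_w = 2 × 10 = 20 in; section modulus (unit throat) S = 2 × L²/6 = 33.33 in².
Direct shear f_v = P/L_w = 13.1/20 = 0.655 kip/in.
Moment M = P × e = 13.1 × 6.5 = 85.15 kip·in; bending f_b = M/S = 2.554 kip/in.
f_max = √(f_v² + f_b²) = √(0.655² + 2.554²) = 2.637 kip/in.
r_n/Ω = (1/2.0) × 0.6 × 60 × (0.707 × 0.1875) = 2.386 kip/in → NOT adequate.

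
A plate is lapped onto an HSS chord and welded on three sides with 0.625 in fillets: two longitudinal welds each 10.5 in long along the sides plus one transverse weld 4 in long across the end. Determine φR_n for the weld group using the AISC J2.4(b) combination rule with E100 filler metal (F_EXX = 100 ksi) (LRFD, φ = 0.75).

t_e = 0.707 × 0.625 = 0.4419 in.
R_nwl = 0.6 × 100 × 0.4419 × 21 = 556.8 kips (longitudinal, 2 welds).
R_nwt = 0.6 × 100 × 0.4419 × 4 = 106 kips (transverse, base value).
(i) R_nwl + R_nwt = 662.8 kips; (ii) 0.85 R_nwl + 1.5 R_nwt = 632.3 kips.
R_n = max = 662.8 kips [governs: (i)]; φR_n = 497.1 kips.

φR_n ≈ 497 kips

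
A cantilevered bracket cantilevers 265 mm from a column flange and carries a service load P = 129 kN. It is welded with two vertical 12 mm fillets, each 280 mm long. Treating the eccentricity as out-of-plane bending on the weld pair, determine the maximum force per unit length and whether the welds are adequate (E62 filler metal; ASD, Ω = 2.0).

E62XX → F_EXX = 620 MPa.
L_w = 2 × 280 = 560 mm; section modulus (unit throat) S = 2 × L²/6 = 26130 mm².
Direct shear f_v = P/L_w = 129×10³/560 = 230.4 N/mm.
Moment M = P × e = 129×10³ × 265 = 34185000 N·mm; bending f_b = M/S = 1308 N/mm.
f_max = √(f_v² + f_b²) = √(230.4² + 1308²) = 1328 N/mm.
r_n/Ω = (1/2.0) × 0.6 × 620 × (0.707 × 12) = 1578 N/mm → adequate.

f_max ≈ 1330 N/mm; adequate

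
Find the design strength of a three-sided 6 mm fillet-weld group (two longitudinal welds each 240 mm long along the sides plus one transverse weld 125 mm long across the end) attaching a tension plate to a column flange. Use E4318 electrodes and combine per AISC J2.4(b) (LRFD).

E43XX → F_EXX = 430 MPa.
t_e = 0.707 × 6 = 4.242 mm.
R_nwl = 0.6 × 430 × 4.242 × 480 × 10⁻³ = 525.3 kN (longitudinal, 2 welds).
R_nwt = 0.6 × 430 × 4.242 × 125 × 10⁻³ = 136.8 kN (transverse, base value).
(i) R_nwl + R_nwt = 662.1 kN; (ii) 0.85 R_nwl + 1.5 R_nwt = 651.7 kN.
R_n = max = 662.1 kN [governs: (i)]; φR_n = 496.6 kN.

φR_n ≈ 497 kN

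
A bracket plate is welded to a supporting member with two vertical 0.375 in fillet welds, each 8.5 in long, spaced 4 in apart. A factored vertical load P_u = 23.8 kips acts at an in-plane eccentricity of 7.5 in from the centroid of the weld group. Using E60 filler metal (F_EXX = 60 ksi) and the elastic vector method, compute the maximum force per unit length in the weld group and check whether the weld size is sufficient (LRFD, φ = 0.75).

Total weld length L_w = 17 in. Treat welds as unit-width lines.
Polar moment about centroid: J = 2[d³/12 + d(b/2)²] = 2[8.5³/12 + 8.5×2²] = 170.4 in³.
Direct shear f_v = P/L_w = 23.8 / 17 = 1.4 kip/in (vertical).
Torsion M = P·e = 23.8 × 7.5 = 178.5 kip·in.
Critical point at (x, y) = (2, 4.25) from centroid. f_tx = M·y/J = 4.453 kip/in; f_ty = M·x/J = 2.096 kip/in.
Resultant f_max = √[f_tx² + (f_v + f_ty)²] = √[4.453² + (1.4 + 2.096)²] = 5.661 kip/in.
Capacity per unit length: φr_n = 0.75 × 0.6 × 60 × (0.707 × 0.375) = 7.158 kip/in.
5.661 ≤ 7.158 → adequate.

f_max ≈ 5.66 kip/in; adequate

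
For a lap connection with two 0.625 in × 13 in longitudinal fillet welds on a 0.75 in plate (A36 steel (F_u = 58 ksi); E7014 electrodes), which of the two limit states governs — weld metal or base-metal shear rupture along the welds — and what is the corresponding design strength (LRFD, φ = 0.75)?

φR_n ≈ 362 kip (weld metal governs)

E70XX → F_EXX = 70 ksi.
t_e = 0.707 × 0.625 = 0.4419 in; L = 26 in.
Weld metal: φR_n = 0.75 × 0.6 × 70 × 0.4419 × 26 = 361.9 kip.
Base metal (shear rupture): φR_n = 0.75 × 0.6 × 58 × 0.75 × 26 = 508.9 kip.
Governing: weld metal.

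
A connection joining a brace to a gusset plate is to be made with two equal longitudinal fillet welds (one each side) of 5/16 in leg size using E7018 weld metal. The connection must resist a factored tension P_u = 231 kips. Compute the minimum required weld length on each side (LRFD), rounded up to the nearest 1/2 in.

L = 17 in on each side

E70XX → F_EXX = 70 ksi.
Throat t_e = 0.707 × 0.3125 = 0.2209 in.
φr_n = 0.75 × 0.6 × 70 × 0.2209 = 6.96 kips/in.
L_req = P_u / φr_n = 231 / 6.96 = 33.19 in total.
Per side: 33.19 / 2 = 16.6 in.
Round up → use L = 17 in on each side.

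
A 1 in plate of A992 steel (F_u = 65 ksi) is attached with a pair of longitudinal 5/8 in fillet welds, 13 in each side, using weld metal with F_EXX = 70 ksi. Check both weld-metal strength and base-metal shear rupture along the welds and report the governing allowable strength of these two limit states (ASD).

R_n/Ω ≈ 241 kip (weld metal governs)

t_e = 0.707 × 0.625 = 0.4419 in; L = 26 in.
Weld metal: R_n/Ω = (1/2.0) × 0.6 × 70 × 0.4419 × 26 = 241.3 kip.
Base metal (shear rupture): R_n/Ω = (1/2.0) × 0.6 × 65 × 1 × 26 = 507 kip.
Governing: weld metal.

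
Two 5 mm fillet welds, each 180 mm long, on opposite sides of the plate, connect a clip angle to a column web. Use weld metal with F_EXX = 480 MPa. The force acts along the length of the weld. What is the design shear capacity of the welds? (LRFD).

φR_n ≈ 275 kN

Effective throat t_e = 0.707 × 5 = 3.535 mm.
Total length L = 360 mm; A_we = 3.535 × 360 = 1273 mm².
F_nw = 0.6 F_EXX = 0.6 × 480 = 288 MPa.
φR_n = 0.75 × 288 × 1273 × 10⁻³ = 274.9 kN.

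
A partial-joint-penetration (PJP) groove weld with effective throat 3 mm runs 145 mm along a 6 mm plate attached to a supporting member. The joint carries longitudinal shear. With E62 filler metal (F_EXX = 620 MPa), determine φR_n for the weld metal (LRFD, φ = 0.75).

φR_n ≈ 121 kN

Effective throat (given) t_e = 3 mm.
A_we = 3 × 145 = 435 mm².
F_nw = 0.6 F_EXX = 372 MPa.
φR_n = 0.75 × 372 × 435 × 10⁻³ = 121.4 kN.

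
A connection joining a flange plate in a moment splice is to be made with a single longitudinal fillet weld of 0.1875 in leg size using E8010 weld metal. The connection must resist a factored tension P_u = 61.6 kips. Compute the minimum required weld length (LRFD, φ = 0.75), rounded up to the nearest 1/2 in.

E80XX → F_EXX = 80 ksi.
Throat t_e = 0.707 × 0.1875 = 0.1326 in.
φr_n = 0.75 × 0.6 × 80 × 0.1326 = 4.772 kips/in.
L_req = P_u / φr_n = 61.6 / 4.772 = 12.91 in total.
Round up → use L = 13 in.

L = 13 in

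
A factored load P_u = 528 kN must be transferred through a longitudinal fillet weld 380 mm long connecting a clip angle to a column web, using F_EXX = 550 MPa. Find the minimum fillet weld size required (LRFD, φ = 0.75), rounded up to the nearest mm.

w = 8 mm

Total weld length L = 380 mm.
Required throat t_e = P_u / (φ × 0.6 F_EXX × L) = 528 / (0.75 × 0.6 × 550 × 380 × 10⁻³) = 5.614 mm.
Required leg w = t_e / 0.707 = 7.941 mm → use 8 mm.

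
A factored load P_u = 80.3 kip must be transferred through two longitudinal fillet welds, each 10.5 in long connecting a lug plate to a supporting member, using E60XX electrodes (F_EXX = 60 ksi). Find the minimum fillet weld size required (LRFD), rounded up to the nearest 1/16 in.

Total weld length L = 21 in.
Required throat t_e = P_u / (φ × 0.6 F_EXX × L) = 80.3 / (0.75 × 0.6 × 60 × 21) = 0.1416 in.
Required leg w = t_e / 0.707 = 0.2003 in → use 1/4 in.

w = 1/4 in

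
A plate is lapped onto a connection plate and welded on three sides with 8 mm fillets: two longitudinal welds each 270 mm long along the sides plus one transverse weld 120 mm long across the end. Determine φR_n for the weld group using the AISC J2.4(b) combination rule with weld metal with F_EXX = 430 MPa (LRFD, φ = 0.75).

t_e = 0.707 × 8 = 5.656 mm.
R_nwl = 0.6 × 430 × 5.656 × 540 × 10⁻³ = 788 kN (longitudinal, 2 welds).
R_nwt = 0.6 × 430 × 5.656 × 120 × 10⁻³ = 175.1 kN (transverse, base value).
(i) R_nwl + R_nwt = 963.1 kN; (ii) 0.85 R_nwl + 1.5 R_nwt = 932.5 kN.
R_n = max = 963.1 kN [governs: (i)]; φR_n = 722.3 kN.

φR_n ≈ 722 kN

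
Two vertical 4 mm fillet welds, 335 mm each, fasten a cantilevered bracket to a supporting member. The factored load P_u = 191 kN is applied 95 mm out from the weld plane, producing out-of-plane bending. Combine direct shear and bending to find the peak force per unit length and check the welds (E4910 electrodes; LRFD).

f_max ≈ 563 N/mm; adequate

E49XX → F_EXX = 490 MPa.
L_w = 2 × 335 = 670 mm; section modulus (unit throat) S = 2 × L²/6 = 37410 mm².
Direct shear f_v = P/L_w = 191×10³/670 = 285.1 N/mm.
Moment M = P × e = 191×10³ × 95 = 18145000 N·mm; bending f_b = M/S = 485.1 N/mm.
f_max = √(f_v² + f_b²) = √(285.1² + 485.1²) = 562.6 N/mm.
φr_n = 0.75 × 0.6 × 490 × (0.707 × 4) = 623.6 N/mm → adequate.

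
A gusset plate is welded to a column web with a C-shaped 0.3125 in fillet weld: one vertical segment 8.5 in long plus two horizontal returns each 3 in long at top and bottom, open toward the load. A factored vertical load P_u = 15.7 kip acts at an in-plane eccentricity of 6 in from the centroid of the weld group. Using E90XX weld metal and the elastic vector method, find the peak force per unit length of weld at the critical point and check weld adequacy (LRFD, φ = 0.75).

E90XX → F_EXX = 90 ksi.
Total weld length L_w = 14.5 in. Treat welds as unit-width lines.
Centroid: x̄ = 2×3×1.5 / 14.5 = 0.6207 in from the vertical weld.
Polar moment about centroid: J = I_x + I_y = [8.5³/12 + 2×3×4.25²] + [8.5×0.6207² + 2(3³/12 + 3×0.8793²)] = 172 in³.
Direct shear f_v = P/L_w = 15.7 / 14.5 = 1.083 kip/in (vertical).
Torsion M = P·e = 15.7 × 6 = 94.2 kip·in.
Critical point at (x, y) = (2.379, 4.25) from centroid. f_tx = M·y/J = 2.328 kip/in; f_ty = M·x/J = 1.303 kip/in.
Resultant f_max = √[f_tx² + (f_v + f_ty)²] = √[2.328² + (1.083 + 1.303)²] = 3.334 kip/in.
Capacity per unit length: φr_n = 0.75 × 0.6 × 90 × (0.707 × 0.3125) = 8.948 kip/in.
3.334 ≤ 8.948 → adequate.

f_max ≈ 3.33 kip/in; adequate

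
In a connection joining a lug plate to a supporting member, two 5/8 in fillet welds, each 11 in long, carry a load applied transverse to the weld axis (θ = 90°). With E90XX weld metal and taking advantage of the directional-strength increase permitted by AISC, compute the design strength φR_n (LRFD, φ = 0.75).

φR_n ≈ 591 kips

E90XX → F_EXX = 90 ksi.
t_e = 0.707 × 0.625 = 0.4419 in; A_we = 0.4419 × 22 = 9.721 in².
Directional factor: 1.0 + 0.5 sin^1.5(90°) = 1.5.
F_nw = 0.6 × 90 × 1.5 = 81 ksi.
φR_n = 0.75 × 81 × 9.721 = 590.6 kips.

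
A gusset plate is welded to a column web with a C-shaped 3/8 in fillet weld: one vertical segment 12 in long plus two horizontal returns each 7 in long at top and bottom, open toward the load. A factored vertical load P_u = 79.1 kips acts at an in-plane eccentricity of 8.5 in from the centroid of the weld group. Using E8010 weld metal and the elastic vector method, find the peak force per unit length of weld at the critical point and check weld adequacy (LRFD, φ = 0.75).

f_max ≈ 9.03 kip/in; adequate

E80XX → F_EXX = 80 ksi.
Total weld length L_w = 26 in. Treat welds as unit-width lines.
Centroid: x̄ = 2×7×3.5 / 26 = 1.885 in from the vertical weld.
Polar moment about centroid: J = I_x + I_y = [12³/12 + 2×7×6²] + [12×1.885² + 2(7³/12 + 7×1.615²)] = 784.3 in³.
Direct shear f_v = P/L_w = 79.1 / 26 = 3.042 kip/in (vertical).
Torsion M = P·e = 79.1 × 8.5 = 672.35 kip·in.
Critical point at (x, y) = (5.115, 6) from centroid. f_tx = M·y/J = 5.143 kip/in; f_ty = M·x/J = 4.385 kip/in.
Resultant f_max = √[f_tx² + (f_v + f_ty)²] = √[5.143² + (3.042 + 4.385)²] = 9.034 kip/in.
Capacity per unit length: φr_n = 0.75 × 0.6 × 80 × (0.707 × 0.375) = 9.544 kip/in.
9.034 ≤ 9.544 → adequate.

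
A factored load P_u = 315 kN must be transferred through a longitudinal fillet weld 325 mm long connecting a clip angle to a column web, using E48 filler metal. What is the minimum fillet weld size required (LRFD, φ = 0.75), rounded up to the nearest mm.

E48XX → F_EXX = 480 MPa.
Total weld length L = 325 mm.
Required throat t_e = P_u / (φ × 0.6 F_EXX × L) = 315 / (0.75 × 0.6 × 480 × 325 × 10⁻³) = 4.487 mm.
Required leg w = t_e / 0.707 = 6.347 mm → use 7 mm.

w = 7 mm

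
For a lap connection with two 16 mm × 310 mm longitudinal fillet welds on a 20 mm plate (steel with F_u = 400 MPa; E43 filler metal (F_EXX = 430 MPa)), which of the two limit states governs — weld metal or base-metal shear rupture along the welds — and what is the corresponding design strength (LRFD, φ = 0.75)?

φR_n ≈ 1360 kN (weld metal governs)

t_e = 0.707 × 16 = 11.31 mm; L = 620 mm.
Weld metal: φR_n = 0.75 × 0.6 × 430 × 11.31 × 620 × 10⁻³ = 1357 kN.
Base metal (shear rupture): φR_n = 0.75 × 0.6 × 400 × 20 × 620 × 10⁻³ = 2232 kN.
Governing: weld metal.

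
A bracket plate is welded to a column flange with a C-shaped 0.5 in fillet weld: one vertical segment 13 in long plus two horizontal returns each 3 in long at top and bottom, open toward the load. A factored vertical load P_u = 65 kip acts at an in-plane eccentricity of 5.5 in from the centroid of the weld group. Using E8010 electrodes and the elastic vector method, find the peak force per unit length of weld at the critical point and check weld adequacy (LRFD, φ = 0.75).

f_max ≈ 7.49 kip/in; adequate

E80XX → F_EXX = 80 ksi.
Total weld length L_w = 19 in. Treat welds as unit-width lines.
Centroid: x̄ = 2×3×1.5 / 19 = 0.4737 in from the vertical weld.
Polar moment about centroid: J = I_x + I_y = [13³/12 + 2×3×6.5²] + [13×0.4737² + 2(3³/12 + 3×1.026²)] = 450.3 in³.
Direct shear f_v = P/L_w = 65 / 19 = 3.421 kip/in (vertical).
Torsion M = P·e = 65 × 5.5 = 357.5 kip·in.
Critical point at (x, y) = (2.526, 6.5) from centroid. f_tx = M·y/J = 5.16 kip/in; f_ty = M·x/J = 2.006 kip/in.
Resultant f_max = √[f_tx² + (f_v + f_ty)²] = √[5.16² + (3.421 + 2.006)²] = 7.488 kip/in.
Capacity per unit length: φr_n = 0.75 × 0.6 × 80 × (0.707 × 0.5) = 12.73 kip/in.
7.488 ≤ 12.73 → adequate.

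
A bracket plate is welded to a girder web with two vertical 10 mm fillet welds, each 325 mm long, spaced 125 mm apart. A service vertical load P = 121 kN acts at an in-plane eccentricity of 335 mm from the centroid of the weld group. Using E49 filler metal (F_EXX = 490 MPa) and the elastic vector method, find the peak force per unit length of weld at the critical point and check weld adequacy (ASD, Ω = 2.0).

Total weld length L_w = 650 mm. Treat welds as unit-width lines.
Polar moment about centroid: J = 2[d³/12 + d(b/2)²] = 2[325³/12 + 325×62.5²] = 8260000 mm³.
Direct shear f_v = P/L_w = 121×10³ / 650 = 186.2 N/mm (vertical).
Torsion M = P·e = 121×10³ × 335 = 40535000 N·mm.
Critical point at (x, y) = (62.5, 162.5) from centroid. f_tx = M·y/J = 797.4 N/mm; f_ty = M·x/J = 306.7 N/mm.
Resultant f_max = √[f_tx² + (f_v + f_ty)²] = √[797.4² + (186.2 + 306.7)²] = 937.4 N/mm.
Capacity per unit length: r_n/Ω = (1/2.0) × 0.6 × 490 × (0.707 × 10) = 1039 N/mm.
937.4 ≤ 1039 → adequate.

f_max ≈ 937 N/mm; adequate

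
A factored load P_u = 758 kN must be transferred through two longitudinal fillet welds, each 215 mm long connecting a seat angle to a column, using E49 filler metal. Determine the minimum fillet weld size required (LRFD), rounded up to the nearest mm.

E49XX → F_EXX = 490 MPa.
Total weld length L = 430 mm.
Required throat t_e = P_u / (φ × 0.6 F_EXX × L) = 758 / (0.75 × 0.6 × 490 × 430 × 10⁻³) = 7.995 mm.
Required leg w = t_e / 0.707 = 11.31 mm → use 12 mm.

w = 12 mm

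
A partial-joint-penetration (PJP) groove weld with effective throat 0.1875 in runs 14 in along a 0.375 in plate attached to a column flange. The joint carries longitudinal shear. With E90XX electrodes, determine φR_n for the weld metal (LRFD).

φR_n ≈ 106 kip

E90XX → F_EXX = 90 ksi.
Effective throat (given) t_e = 0.1875 in.
A_we = 0.1875 × 14 = 2.625 in².
F_nw = 0.6 F_EXX = 54 ksi.
φR_n = 0.75 × 54 × 2.625 = 106.3 kip.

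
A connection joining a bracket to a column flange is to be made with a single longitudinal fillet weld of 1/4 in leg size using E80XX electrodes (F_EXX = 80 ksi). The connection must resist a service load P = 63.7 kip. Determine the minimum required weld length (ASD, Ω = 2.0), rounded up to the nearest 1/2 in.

L = 15.5 in

Throat t_e = 0.707 × 0.25 = 0.1767 in.
r_n/Ω = (0.6 × 80 × 0.1767) / 2.0 = 4.242 kip/in.
L_req = P / (r_n/Ω) = 63.7 / 4.242 = 15.02 in total.
Round up → use L = 15.5 in.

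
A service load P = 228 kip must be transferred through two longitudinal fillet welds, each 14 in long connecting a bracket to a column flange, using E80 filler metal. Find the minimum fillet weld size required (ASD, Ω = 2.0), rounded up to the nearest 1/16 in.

E80XX → F_EXX = 80 ksi.
Total weld length L = 28 in.
Required throat t_e = P × Ω / (0.6 F_EXX × L) = 228 × 2.0 / (0.6 × 80 × 28) = 0.3393 in.
Required leg w = t_e / 0.707 = 0.4799 in → use 1/2 in.

w = 1/2 in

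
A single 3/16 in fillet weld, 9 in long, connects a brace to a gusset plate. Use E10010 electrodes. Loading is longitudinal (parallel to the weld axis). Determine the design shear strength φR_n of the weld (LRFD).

E100XX → F_EXX = 100 ksi.
Effective throat t_e = 0.707 × 0.1875 = 0.1326 in.
Total length L = 9 in; A_we = 0.1326 × 9 = 1.193 in².
F_nw = 0.6 F_EXX = 0.6 × 100 = 60 ksi.
φR_n = 0.75 × 60 × 1.193 = 53.69 kips.

φR_n ≈ 53.7 kips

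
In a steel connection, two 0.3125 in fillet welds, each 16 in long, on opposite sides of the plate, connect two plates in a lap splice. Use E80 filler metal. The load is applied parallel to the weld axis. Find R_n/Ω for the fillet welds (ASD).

R_n/Ω ≈ 170 kip

E80XX → F_EXX = 80 ksi.
Effective throat t_e = 0.707 × 0.3125 = 0.2209 in.
Total length L = 32 in; A_we = 0.2209 × 32 = 7.07 in².
F_nw = 0.6 F_EXX = 0.6 × 80 = 48 ksi.
R_n = 48 × 7.07 = 339.4 kip; R_n/Ω = 339.4/2.0 = 169.7 kip.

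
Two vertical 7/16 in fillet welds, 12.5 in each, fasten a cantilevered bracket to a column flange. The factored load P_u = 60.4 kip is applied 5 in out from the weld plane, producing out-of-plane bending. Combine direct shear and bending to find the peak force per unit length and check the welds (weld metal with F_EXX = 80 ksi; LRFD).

f_max ≈ 6.28 kip/in; adequate

L_w = 2 × 12.5 = 25 in; section modulus (unit throat) S = 2 × L²/6 = 52.08 in².
Direct shear f_v = P/L_w = 60.4/25 = 2.416 kip/in.
Moment M = P × e = 60.4 × 5 = 302 kip·in; bending f_b = M/S = 5.798 kip/in.
f_max = √(f_v² + f_b²) = √(2.416² + 5.798²) = 6.282 kip/in.
φr_n = 0.75 × 0.6 × 80 × (0.707 × 0.4375) = 11.14 kip/in → adequate.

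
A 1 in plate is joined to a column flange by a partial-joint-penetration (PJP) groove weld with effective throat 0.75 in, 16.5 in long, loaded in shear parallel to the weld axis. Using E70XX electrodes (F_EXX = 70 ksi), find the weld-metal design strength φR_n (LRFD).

φR_n ≈ 390 kips

Effective throat (given) t_e = 0.75 in.
A_we = 0.75 × 16.5 = 12.38 in².
F_nw = 0.6 F_EXX = 42 ksi.
φR_n = 0.75 × 42 × 12.38 = 389.8 kips.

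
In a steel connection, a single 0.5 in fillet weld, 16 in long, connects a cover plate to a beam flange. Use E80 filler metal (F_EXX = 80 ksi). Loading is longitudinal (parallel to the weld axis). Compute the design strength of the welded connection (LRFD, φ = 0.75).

Effective throat t_e = 0.707 × 0.5 = 0.3535 in.
Total length L = 16 in; A_we = 0.3535 × 16 = 5.656 in².
F_nw = 0.6 F_EXX = 0.6 × 80 = 48 ksi.
φR_n = 0.75 × 48 × 5.656 = 203.6 kips.

φR_n ≈ 204 kips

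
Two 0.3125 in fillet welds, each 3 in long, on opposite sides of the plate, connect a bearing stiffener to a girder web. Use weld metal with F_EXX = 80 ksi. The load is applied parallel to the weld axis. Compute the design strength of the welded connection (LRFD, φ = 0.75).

φR_n ≈ 47.7 kip

Effective throat t_e = 0.707 × 0.3125 = 0.2209 in.
Total length L = 6 in; A_we = 0.2209 × 6 = 1.326 in².
F_nw = 0.6 F_EXX = 0.6 × 80 = 48 ksi.
φR_n = 0.75 × 48 × 1.326 = 47.72 kip.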